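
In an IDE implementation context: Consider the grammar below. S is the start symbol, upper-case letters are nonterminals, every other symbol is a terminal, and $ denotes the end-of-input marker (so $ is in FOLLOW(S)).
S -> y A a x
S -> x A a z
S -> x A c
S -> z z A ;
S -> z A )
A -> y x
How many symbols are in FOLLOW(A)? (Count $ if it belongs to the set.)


S is the start symbol and does not occur in any rule body, so FOLLOW(S) = {$}.
Examining every occurrence of A in a rule body:
  S -> y A a x : A is followed by terminal 'a' -> add 'a'
  S -> x A a z : A is followed by terminal 'a' -> add 'a' (already in the set)
  S -> x A c : A is followed by terminal 'c' -> add 'c'
  S -> z z A ; : A is followed by terminal ';' -> add ';'
  S -> z A ) : A is followed by terminal ')' -> add ')'
  A -> y x : A does not occur in the body -> contributes nothing
FOLLOW(A) = {), ;, a, c}
Count: 4

4


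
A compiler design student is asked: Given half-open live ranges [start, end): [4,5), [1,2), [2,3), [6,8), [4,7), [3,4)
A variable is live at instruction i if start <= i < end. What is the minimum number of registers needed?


Live ranges:
  Var0: [4, 5)
  Var1: [1, 2)
  Var2: [2, 3)
  Var3: [6, 8)
  Var4: [4, 7)
  Var5: [3, 4)
Sweep-line events (position, delta, active):
  pos=1 start -> active=1
  pos=2 end -> active=0
  pos=2 start -> active=1
  pos=3 end -> active=0
  pos=3 start -> active=1
  pos=4 end -> active=0
  pos=4 start -> active=1
  pos=4 start -> active=2
  pos=5 end -> active=1
  pos=6 start -> active=2
  pos=7 end -> active=1
  pos=8 end -> active=0
Maximum simultaneous active: 2
Minimum registers needed: 2

2


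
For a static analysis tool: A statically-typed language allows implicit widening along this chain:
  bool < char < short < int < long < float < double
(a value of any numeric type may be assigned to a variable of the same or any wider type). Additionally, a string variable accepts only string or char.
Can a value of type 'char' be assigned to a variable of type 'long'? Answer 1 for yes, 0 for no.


Target variable type: long
Source value type: char
Numeric ranks: char=1, long=4
Widening allowed iff rank(source) <= rank(target): 1 <= 4? Yes
Result: 1

1


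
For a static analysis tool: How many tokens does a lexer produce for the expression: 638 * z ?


Scanning '638 * z'
Token 1: '638' -> integer_literal
Token 2: '*' -> operator
Token 3: 'z' -> identifier
Total tokens: 3

3


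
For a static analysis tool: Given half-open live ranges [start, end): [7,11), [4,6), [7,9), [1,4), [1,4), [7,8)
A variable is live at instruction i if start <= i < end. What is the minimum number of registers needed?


Live ranges:
  Var0: [7, 11)
  Var1: [4, 6)
  Var2: [7, 9)
  Var3: [1, 4)
  Var4: [1, 4)
  Var5: [7, 8)
Sweep-line events (position, delta, active):
  pos=1 start -> active=1
  pos=1 start -> active=2
  pos=4 end -> active=1
  pos=4 end -> active=0
  pos=4 start -> active=1
  pos=6 end -> active=0
  pos=7 start -> active=1
  pos=7 start -> active=2
  pos=7 start -> active=3
  pos=8 end -> active=2
  pos=9 end -> active=1
  pos=11 end -> active=0
Maximum simultaneous active: 3
Minimum registers needed: 3

3


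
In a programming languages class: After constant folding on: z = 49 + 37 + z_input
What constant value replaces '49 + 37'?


Identifying constant sub-expression:
  Original: z = 49 + 37 + z_input
  49 and 37 are both compile-time constants
  Evaluating: 49 + 37 = 86
  After folding: z = 86 + z_input

86


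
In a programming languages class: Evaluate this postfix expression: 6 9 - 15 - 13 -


Processing tokens left to right:
Push 6, Push 9
Pop 6 and 9, compute 6 - 9 = -3, push -3
Push 15
Pop -3 and 15, compute -3 - 15 = -18, push -18
Push 13
Pop -18 and 13, compute -18 - 13 = -31, push -31
Stack result: -31

-31


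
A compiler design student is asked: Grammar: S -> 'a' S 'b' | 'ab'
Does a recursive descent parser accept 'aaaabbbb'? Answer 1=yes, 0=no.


Grammar accepts strings of the form a^n b^n (n >= 1)
Word: 'aaaabbbb'
Counting: 4 a's and 4 b's
Check: 4 == 4? Yes
Derivation (S -> aSb applied 3 time(s), then S -> ab): S => aSb => aaSbb => aaaSbbb => aaaabbbb
Accepted

1


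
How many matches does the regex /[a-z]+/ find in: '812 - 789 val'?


Pattern: /[a-z]+/ (identifiers)
Input: '812 - 789 val'
Scanning for matches:
  Match 1: 'val'
Total matches: 1

1


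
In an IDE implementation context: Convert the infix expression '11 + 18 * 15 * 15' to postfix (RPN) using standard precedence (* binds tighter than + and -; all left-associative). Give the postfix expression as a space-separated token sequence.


Applying the shunting-yard algorithm:
  Operand 11 -> output
  Push '+' onto operator stack -> op-stack: [+]
  Operand 18 -> output
  Push '*' onto operator stack -> op-stack: [+, *]
  Operand 15 -> output
  See '*' (prec 2); top '*' (prec 2) >= it -> pop '*' to output
  Push '*' onto operator stack -> op-stack: [+, *]
  Operand 15 -> output
  End of input: pop '*' to output
  End of input: pop '+' to output
Postfix result: 11 18 15 * 15 * +

11 18 15 * 15 * +


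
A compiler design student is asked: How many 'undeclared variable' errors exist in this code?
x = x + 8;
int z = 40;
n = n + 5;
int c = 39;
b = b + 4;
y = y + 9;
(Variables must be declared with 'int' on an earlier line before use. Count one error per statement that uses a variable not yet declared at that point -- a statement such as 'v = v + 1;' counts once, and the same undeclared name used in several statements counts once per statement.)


Scanning code line by line:
  Line 1: use 'x' -> ERROR (undeclared)
  Line 2: declare 'z' -> declared = ['z']
  Line 3: use 'n' -> ERROR (undeclared)
  Line 4: declare 'c' -> declared = ['c', 'z']
  Line 5: use 'b' -> ERROR (undeclared)
  Line 6: use 'y' -> ERROR (undeclared)
Total undeclared variable errors: 4

4


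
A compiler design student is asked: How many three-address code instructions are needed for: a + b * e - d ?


Expression: a + b * e - d
Generating three-address code (respecting * over +/- precedence):
  Instruction 1: t1 = b * e
  Instruction 2: t2 = a + t1
  Instruction 3: t3 = t2 - d
Total instructions: 3

3


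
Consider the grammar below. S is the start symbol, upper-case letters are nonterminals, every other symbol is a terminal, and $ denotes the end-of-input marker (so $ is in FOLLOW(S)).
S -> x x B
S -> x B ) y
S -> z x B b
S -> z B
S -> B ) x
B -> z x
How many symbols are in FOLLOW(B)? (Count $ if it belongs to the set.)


S is the start symbol and does not occur in any rule body, so FOLLOW(S) = {$}.
Examining every occurrence of B in a rule body:
  S -> x x B : B is at the right end -> add FOLLOW(S) = {$}
  S -> x B ) y : B is followed by terminal ')' -> add ')'
  S -> z x B b : B is followed by terminal 'b' -> add 'b'
  S -> z B : B is at the right end -> add FOLLOW(S) = {$} (already in the set)
  S -> B ) x : B is followed by terminal ')' -> add ')' (already in the set)
  B -> z x : B does not occur in the body -> contributes nothing
FOLLOW(B) = {), b, $}
Count: 3

3


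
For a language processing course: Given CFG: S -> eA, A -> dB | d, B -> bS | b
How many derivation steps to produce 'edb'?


Grammar: S -> eA, A -> dB | d, B -> bS | b
Deriving 'edb':
Step 1: S -> eA => eA
Step 2: A -> dB => edB
Step 3: B -> b => edb
Total derivation steps: 3

3


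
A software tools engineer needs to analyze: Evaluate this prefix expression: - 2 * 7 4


Parsing prefix expression: - 2 * 7 4
Step 1: Innermost operation '* 7 4'
  7 * 4 = 28
Step 2: Outer operation '- 2 [28]'
  2 - 28 = -26

-26


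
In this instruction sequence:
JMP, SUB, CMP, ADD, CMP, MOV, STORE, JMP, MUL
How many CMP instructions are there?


Scanning instruction sequence for CMP:
  Position 1: JMP
  Position 2: SUB
  Position 3: CMP <- MATCH
  Position 4: ADD
  Position 5: CMP <- MATCH
  Position 6: MOV
  Position 7: STORE
  Position 8: JMP
  Position 9: MUL
Matches at positions: [3, 5]
Total CMP count: 2

2


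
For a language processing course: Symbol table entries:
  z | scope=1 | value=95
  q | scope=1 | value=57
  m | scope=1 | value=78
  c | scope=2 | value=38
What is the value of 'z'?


Searching symbol table for 'z':
  z | scope=1 | value=95 <- MATCH
  q | scope=1 | value=57
  m | scope=1 | value=78
  c | scope=2 | value=38
Found 'z' at scope 1 with value 95

95


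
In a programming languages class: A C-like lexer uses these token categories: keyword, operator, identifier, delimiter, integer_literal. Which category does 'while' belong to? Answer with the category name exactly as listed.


Token: 'while'
Checking categories:
  identifier: no
  integer_literal: no
  operator: no
  keyword: YES
  delimiter: no
Category: keyword

keyword


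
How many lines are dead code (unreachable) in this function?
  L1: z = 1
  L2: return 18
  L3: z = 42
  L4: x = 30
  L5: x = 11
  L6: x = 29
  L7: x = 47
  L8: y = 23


Analyzing control flow:
  L1: reachable (before return)
  L2: reachable (return statement)
  L3: DEAD (after return at L2)
  L4: DEAD (after return at L2)
  L5: DEAD (after return at L2)
  L6: DEAD (after return at L2)
  L7: DEAD (after return at L2)
  L8: DEAD (after return at L2)
Return at L2, total lines = 8
Dead lines: L3 through L8
Count: 6

6


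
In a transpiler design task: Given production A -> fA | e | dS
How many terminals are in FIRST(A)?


Production: A -> fA | e | dS
Examining each alternative for leading terminals:
  A -> fA : first terminal = 'f'
  A -> e : first terminal = 'e'
  A -> dS : first terminal = 'd'
FIRST(A) = {d, e, f}
Count: 3

3


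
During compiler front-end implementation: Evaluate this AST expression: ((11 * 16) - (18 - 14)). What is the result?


Expression: ((11 * 16) - (18 - 14))
Evaluating step by step:
  11 * 16 = 176
  18 - 14 = 4
  176 - 4 = 172
Result: 172

172


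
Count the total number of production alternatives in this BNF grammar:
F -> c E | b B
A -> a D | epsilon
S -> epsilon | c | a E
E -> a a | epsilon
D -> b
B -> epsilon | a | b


Counting alternatives per rule:
  F: 2 alternative(s)
  A: 2 alternative(s)
  S: 3 alternative(s)
  E: 2 alternative(s)
  D: 1 alternative(s)
  B: 3 alternative(s)
Sum: 2 + 2 + 3 + 2 + 1 + 3 = 13

13


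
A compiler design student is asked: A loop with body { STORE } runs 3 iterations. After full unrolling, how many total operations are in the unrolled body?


Loop body operations: STORE (1 op per iteration)
Unrolling 3 iterations:
  Iteration 1: STORE (1 ops)
  Iteration 2: STORE (1 ops)
  Iteration 3: STORE (1 ops)
Total: 3 iterations * 1 ops/iter = 3 operations

3


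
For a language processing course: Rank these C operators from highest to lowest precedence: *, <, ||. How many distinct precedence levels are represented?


Looking up precedence for each operator:
  * -> precedence 6
  < -> precedence 4
  || -> precedence 1
Sorted highest to lowest: *, <, ||
Distinct precedence values: [6, 4, 1]
Number of distinct levels: 3

3


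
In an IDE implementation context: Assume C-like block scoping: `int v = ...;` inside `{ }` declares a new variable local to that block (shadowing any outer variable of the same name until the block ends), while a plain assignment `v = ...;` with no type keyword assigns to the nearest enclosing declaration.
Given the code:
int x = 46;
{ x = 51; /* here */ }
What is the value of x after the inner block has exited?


Analyzing scoping rules:
Outer scope: declares x = 46
Inner block: 'x = 51;' has no type keyword, so it is an assignment to the outer x (no shadowing)
The assignment changed the outer variable itself, so the new value persists after the block -> 51
Result: 51

51


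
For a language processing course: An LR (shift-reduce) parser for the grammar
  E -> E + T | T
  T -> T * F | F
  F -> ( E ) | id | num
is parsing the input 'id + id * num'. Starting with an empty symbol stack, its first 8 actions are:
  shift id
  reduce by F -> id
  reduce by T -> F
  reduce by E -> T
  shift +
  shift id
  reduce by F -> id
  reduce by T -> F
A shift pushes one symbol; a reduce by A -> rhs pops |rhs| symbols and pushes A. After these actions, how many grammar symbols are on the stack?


Tracking the symbol stack through each action:
  Action 1: shift 'id' : push -> stack = [id] (size 1)
  Action 2: reduce by F -> id : pop 1, push F -> stack = [F] (size 1)
  Action 3: reduce by T -> F : pop 1, push T -> stack = [T] (size 1)
  Action 4: reduce by E -> T : pop 1, push E -> stack = [E] (size 1)
  Action 5: shift '+' : push -> stack = [E, +] (size 2)
  Action 6: shift 'id' : push -> stack = [E, +, id] (size 3)
  Action 7: reduce by F -> id : pop 1, push F -> stack = [E, +, F] (size 3)
  Action 8: reduce by T -> F : pop 1, push T -> stack = [E, +, T] (size 3)
Final stack size: 3

3


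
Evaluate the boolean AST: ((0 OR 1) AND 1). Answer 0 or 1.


Step 1: Evaluate inner node
  0 OR 1 = 1
Step 2: Evaluate root node
  1 AND 1 = 1

1


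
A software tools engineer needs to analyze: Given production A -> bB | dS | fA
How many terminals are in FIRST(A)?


Production: A -> bB | dS | fA
Examining each alternative for leading terminals:
  A -> bB : first terminal = 'b'
  A -> dS : first terminal = 'd'
  A -> fA : first terminal = 'f'
FIRST(A) = {b, d, f}
Count: 3

3


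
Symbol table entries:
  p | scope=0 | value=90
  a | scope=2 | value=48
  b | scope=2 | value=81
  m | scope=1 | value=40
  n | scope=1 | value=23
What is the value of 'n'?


Searching symbol table for 'n':
  p | scope=0 | value=90
  a | scope=2 | value=48
  b | scope=2 | value=81
  m | scope=1 | value=40
  n | scope=1 | value=23 <- MATCH
Found 'n' at scope 1 with value 23

23


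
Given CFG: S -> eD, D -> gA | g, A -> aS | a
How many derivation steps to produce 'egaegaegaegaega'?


Grammar: S -> eD, D -> gA | g, A -> aS | a
Deriving 'egaegaegaegaega':
Step 1: S -> eD => eD
Step 2: D -> gA => egA
Step 3: A -> aS => egaS
Step 4: S -> eD => egaeD
Step 5: D -> gA => egaegA
Step 6: A -> aS => egaegaS
Step 7: S -> eD => egaegaeD
Step 8: D -> gA => egaegaegA
Step 9: A -> aS => egaegaegaS
Step 10: S -> eD => egaegaegaeD
Step 11: D -> gA => egaegaegaegA
Step 12: A -> aS => egaegaegaegaS
Step 13: S -> eD => egaegaegaegaeD
Step 14: D -> gA => egaegaegaegaegA
Step 15: A -> a => egaegaegaegaega
Total derivation steps: 15

15


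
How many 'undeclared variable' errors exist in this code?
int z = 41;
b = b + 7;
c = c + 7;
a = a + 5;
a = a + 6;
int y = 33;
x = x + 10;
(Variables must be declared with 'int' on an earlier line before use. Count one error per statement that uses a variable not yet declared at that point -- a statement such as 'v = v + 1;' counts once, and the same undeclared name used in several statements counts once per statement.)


Scanning code line by line:
  Line 1: declare 'z' -> declared = ['z']
  Line 2: use 'b' -> ERROR (undeclared)
  Line 3: use 'c' -> ERROR (undeclared)
  Line 4: use 'a' -> ERROR (undeclared)
  Line 5: use 'a' -> ERROR (undeclared)
  Line 6: declare 'y' -> declared = ['y', 'z']
  Line 7: use 'x' -> ERROR (undeclared)
Total undeclared variable errors: 5

5


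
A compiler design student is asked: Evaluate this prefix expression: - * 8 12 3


Parsing prefix expression: - * 8 12 3
Step 1: Innermost operation '* 8 12'
  8 * 12 = 96
Step 2: Outer operation '- [96] 3'
  96 - 3 = 93

93


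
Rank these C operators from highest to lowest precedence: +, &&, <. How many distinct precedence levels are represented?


Looking up precedence for each operator:
  + -> precedence 5
  && -> precedence 2
  < -> precedence 4
Sorted highest to lowest: +, <, &&
Distinct precedence values: [5, 4, 2]
Number of distinct levels: 3

3


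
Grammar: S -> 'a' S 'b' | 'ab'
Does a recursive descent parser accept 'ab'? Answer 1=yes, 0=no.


Grammar accepts strings of the form a^n b^n (n >= 1)
Word: 'ab'
Counting: 1 a's and 1 b's
Check: 1 == 1? Yes
Derivation (S -> aSb applied 0 time(s), then S -> ab): S => ab
Accepted

1


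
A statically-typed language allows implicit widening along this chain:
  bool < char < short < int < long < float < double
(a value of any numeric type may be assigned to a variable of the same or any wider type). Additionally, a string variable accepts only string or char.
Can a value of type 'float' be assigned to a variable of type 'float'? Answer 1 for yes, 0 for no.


Target variable type: float
Source value type: float
Numeric ranks: float=5, float=5
Widening allowed iff rank(source) <= rank(target): 5 <= 5? Yes
Result: 1

1


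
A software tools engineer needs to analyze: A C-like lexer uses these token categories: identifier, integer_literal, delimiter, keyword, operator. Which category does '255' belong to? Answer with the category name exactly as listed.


Token: '255'
Checking categories:
  identifier: no
  integer_literal: YES
  operator: no
  keyword: no
  delimiter: no
Category: integer_literal

integer_literal


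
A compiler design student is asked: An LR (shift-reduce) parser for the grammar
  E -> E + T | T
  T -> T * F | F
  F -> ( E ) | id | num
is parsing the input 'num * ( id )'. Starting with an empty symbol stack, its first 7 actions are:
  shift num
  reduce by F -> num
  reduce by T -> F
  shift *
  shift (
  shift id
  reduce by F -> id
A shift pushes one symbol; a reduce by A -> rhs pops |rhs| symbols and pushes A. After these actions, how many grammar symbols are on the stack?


Tracking the symbol stack through each action:
  Action 1: shift 'num' : push -> stack = [num] (size 1)
  Action 2: reduce by F -> num : pop 1, push F -> stack = [F] (size 1)
  Action 3: reduce by T -> F : pop 1, push T -> stack = [T] (size 1)
  Action 4: shift '*' : push -> stack = [T, *] (size 2)
  Action 5: shift '(' : push -> stack = [T, *, (] (size 3)
  Action 6: shift 'id' : push -> stack = [T, *, (, id] (size 4)
  Action 7: reduce by F -> id : pop 1, push F -> stack = [T, *, (, F] (size 4)
Final stack size: 4

4


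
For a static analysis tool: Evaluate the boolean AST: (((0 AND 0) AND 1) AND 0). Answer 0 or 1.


Step 1: Evaluate inner node
  0 AND 0 = 0
Step 2: Evaluate next node
  0 AND 1 = 0
Step 3: Evaluate root node
  0 AND 0 = 0

0


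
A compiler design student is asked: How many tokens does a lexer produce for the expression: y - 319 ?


Scanning 'y - 319'
Token 1: 'y' -> identifier
Token 2: '-' -> operator
Token 3: '319' -> integer_literal
Total tokens: 3

3


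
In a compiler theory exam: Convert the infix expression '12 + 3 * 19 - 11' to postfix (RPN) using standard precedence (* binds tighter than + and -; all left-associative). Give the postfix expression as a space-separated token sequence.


Applying the shunting-yard algorithm:
  Operand 12 -> output
  Push '+' onto operator stack -> op-stack: [+]
  Operand 3 -> output
  Push '*' onto operator stack -> op-stack: [+, *]
  Operand 19 -> output
  See '-' (prec 1); top '*' (prec 2) >= it -> pop '*' to output
  See '-' (prec 1); top '+' (prec 1) >= it -> pop '+' to output
  Push '-' onto operator stack -> op-stack: [-]
  Operand 11 -> output
  End of input: pop '-' to output
Postfix result: 12 3 19 * + 11 -

12 3 19 * + 11 -


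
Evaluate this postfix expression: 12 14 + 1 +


Processing tokens left to right:
Push 12, Push 14
Pop 12 and 14, compute 12 + 14 = 26, push 26
Push 1
Pop 26 and 1, compute 26 + 1 = 27, push 27
Stack result: 27

27


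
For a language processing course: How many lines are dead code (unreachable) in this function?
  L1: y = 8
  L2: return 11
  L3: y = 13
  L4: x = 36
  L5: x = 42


Analyzing control flow:
  L1: reachable (before return)
  L2: reachable (return statement)
  L3: DEAD (after return at L2)
  L4: DEAD (after return at L2)
  L5: DEAD (after return at L2)
Return at L2, total lines = 5
Dead lines: L3 through L5
Count: 3

3


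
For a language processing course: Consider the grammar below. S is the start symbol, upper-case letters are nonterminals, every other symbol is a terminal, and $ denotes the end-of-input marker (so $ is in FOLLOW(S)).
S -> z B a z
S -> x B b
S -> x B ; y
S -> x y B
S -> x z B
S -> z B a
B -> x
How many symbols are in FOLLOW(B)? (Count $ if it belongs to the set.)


S is the start symbol and does not occur in any rule body, so FOLLOW(S) = {$}.
Examining every occurrence of B in a rule body:
  S -> z B a z : B is followed by terminal 'a' -> add 'a'
  S -> x B b : B is followed by terminal 'b' -> add 'b'
  S -> x B ; y : B is followed by terminal ';' -> add ';'
  S -> x y B : B is at the right end -> add FOLLOW(S) = {$}
  S -> x z B : B is at the right end -> add FOLLOW(S) = {$} (already in the set)
  S -> z B a : B is followed by terminal 'a' -> add 'a' (already in the set)
  B -> x : B does not occur in the body -> contributes nothing
FOLLOW(B) = {;, a, b, $}
Count: 4

4


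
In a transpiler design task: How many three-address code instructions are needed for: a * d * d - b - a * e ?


Expression: a * d * d - b - a * e
Generating three-address code (respecting * over +/- precedence):
  Instruction 1: t1 = a * d
  Instruction 2: t2 = t1 * d
  Instruction 3: t3 = a * e
  Instruction 4: t4 = t2 - b
  Instruction 5: t5 = t4 - t3
Total instructions: 5

5


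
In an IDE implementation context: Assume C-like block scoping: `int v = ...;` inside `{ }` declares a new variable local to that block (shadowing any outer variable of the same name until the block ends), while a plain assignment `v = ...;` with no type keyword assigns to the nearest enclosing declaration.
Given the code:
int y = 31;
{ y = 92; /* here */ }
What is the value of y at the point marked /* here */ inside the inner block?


Analyzing scoping rules:
Outer scope: declares y = 31
Inner block: 'y = 92;' has no type keyword, so it is an assignment to the outer y (no shadowing)
Inside the block, after the assignment -> 92
Result: 92

92


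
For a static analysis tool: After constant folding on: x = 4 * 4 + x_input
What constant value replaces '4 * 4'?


Identifying constant sub-expression:
  Original: x = 4 * 4 + x_input
  4 and 4 are both compile-time constants
  Evaluating: 4 * 4 = 16
  After folding: x = 16 + x_input

16


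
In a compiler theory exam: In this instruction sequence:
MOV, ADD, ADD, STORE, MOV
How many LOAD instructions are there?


Scanning instruction sequence for LOAD:
  Position 1: MOV
  Position 2: ADD
  Position 3: ADD
  Position 4: STORE
  Position 5: MOV
Matches at positions: []
Total LOAD count: 0

0


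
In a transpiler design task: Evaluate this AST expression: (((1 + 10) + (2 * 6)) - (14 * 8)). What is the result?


Expression: (((1 + 10) + (2 * 6)) - (14 * 8))
Evaluating step by step:
  1 + 10 = 11
  2 * 6 = 12
  11 + 12 = 23
  14 * 8 = 112
  23 - 112 = -89
Result: -89

-89


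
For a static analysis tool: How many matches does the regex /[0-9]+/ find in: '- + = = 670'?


Pattern: /[0-9]+/ (int literals)
Input: '- + = = 670'
Scanning for matches:
  Match 1: '670'
Total matches: 1

1


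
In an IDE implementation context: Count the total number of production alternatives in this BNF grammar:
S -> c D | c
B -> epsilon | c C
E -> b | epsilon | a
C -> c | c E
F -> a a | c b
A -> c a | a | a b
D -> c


Counting alternatives per rule:
  S: 2 alternative(s)
  B: 2 alternative(s)
  E: 3 alternative(s)
  C: 2 alternative(s)
  F: 2 alternative(s)
  A: 3 alternative(s)
  D: 1 alternative(s)
Sum: 2 + 2 + 3 + 2 + 2 + 3 + 1 = 15

15


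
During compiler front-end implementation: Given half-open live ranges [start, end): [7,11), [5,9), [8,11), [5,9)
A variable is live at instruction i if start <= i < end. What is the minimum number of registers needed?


Live ranges:
  Var0: [7, 11)
  Var1: [5, 9)
  Var2: [8, 11)
  Var3: [5, 9)
Sweep-line events (position, delta, active):
  pos=5 start -> active=1
  pos=5 start -> active=2
  pos=7 start -> active=3
  pos=8 start -> active=4
  pos=9 end -> active=3
  pos=9 end -> active=2
  pos=11 end -> active=1
  pos=11 end -> active=0
Maximum simultaneous active: 4
Minimum registers needed: 4

4


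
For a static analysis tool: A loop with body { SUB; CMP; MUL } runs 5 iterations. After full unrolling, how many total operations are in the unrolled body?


Loop body operations: SUB, CMP, MUL (3 ops per iteration)
Unrolling 5 iterations:
  Iteration 1: SUB, CMP, MUL (3 ops)
  Iteration 2: SUB, CMP, MUL (3 ops)
  Iteration 3: SUB, CMP, MUL (3 ops)
  Iteration 4: SUB, CMP, MUL (3 ops)
  Iteration 5: SUB, CMP, MUL (3 ops)
Total: 5 iterations * 3 ops/iter = 15 operations

15


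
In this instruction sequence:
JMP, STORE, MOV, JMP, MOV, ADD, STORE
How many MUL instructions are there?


Scanning instruction sequence for MUL:
  Position 1: JMP
  Position 2: STORE
  Position 3: MOV
  Position 4: JMP
  Position 5: MOV
  Position 6: ADD
  Position 7: STORE
Matches at positions: []
Total MUL count: 0

0


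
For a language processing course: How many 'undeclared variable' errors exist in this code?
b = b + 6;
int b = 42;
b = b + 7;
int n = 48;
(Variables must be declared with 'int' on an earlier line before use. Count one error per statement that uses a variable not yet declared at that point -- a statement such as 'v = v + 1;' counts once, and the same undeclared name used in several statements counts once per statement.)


Scanning code line by line:
  Line 1: use 'b' -> ERROR (undeclared)
  Line 2: declare 'b' -> declared = ['b']
  Line 3: use 'b' -> OK (declared)
  Line 4: declare 'n' -> declared = ['b', 'n']
Total undeclared variable errors: 1

1


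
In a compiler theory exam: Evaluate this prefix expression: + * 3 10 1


Parsing prefix expression: + * 3 10 1
Step 1: Innermost operation '* 3 10'
  3 * 10 = 30
Step 2: Outer operation '+ [30] 1'
  30 + 1 = 31

31


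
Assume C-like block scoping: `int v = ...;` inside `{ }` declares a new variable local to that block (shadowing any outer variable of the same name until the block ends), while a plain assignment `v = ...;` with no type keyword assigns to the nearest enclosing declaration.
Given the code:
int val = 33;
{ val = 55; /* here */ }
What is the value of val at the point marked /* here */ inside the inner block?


Analyzing scoping rules:
Outer scope: declares val = 33
Inner block: 'val = 55;' has no type keyword, so it is an assignment to the outer val (no shadowing)
Inside the block, after the assignment -> 55
Result: 55

55


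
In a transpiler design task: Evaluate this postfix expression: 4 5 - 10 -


Processing tokens left to right:
Push 4, Push 5
Pop 4 and 5, compute 4 - 5 = -1, push -1
Push 10
Pop -1 and 10, compute -1 - 10 = -11, push -11
Stack result: -11

-11


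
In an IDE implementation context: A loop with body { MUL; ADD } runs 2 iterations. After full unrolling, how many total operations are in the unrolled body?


Loop body operations: MUL, ADD (2 ops per iteration)
Unrolling 2 iterations:
  Iteration 1: MUL, ADD (2 ops)
  Iteration 2: MUL, ADD (2 ops)
Total: 2 iterations * 2 ops/iter = 4 operations

4


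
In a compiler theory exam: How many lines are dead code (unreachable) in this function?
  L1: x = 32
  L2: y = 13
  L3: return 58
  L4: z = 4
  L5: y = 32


Analyzing control flow:
  L1: reachable (before return)
  L2: reachable (before return)
  L3: reachable (return statement)
  L4: DEAD (after return at L3)
  L5: DEAD (after return at L3)
Return at L3, total lines = 5
Dead lines: L4 through L5
Count: 2

2


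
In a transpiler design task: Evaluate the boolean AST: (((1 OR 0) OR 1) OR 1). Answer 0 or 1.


Step 1: Evaluate inner node
  1 OR 0 = 1
Step 2: Evaluate next node
  1 OR 1 = 1
Step 3: Evaluate root node
  1 OR 1 = 1

1


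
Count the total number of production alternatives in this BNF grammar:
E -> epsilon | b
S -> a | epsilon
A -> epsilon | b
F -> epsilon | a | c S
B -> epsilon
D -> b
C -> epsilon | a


Counting alternatives per rule:
  E: 2 alternative(s)
  S: 2 alternative(s)
  A: 2 alternative(s)
  F: 3 alternative(s)
  B: 1 alternative(s)
  D: 1 alternative(s)
  C: 2 alternative(s)
Sum: 2 + 2 + 2 + 3 + 1 + 1 + 2 = 13

13


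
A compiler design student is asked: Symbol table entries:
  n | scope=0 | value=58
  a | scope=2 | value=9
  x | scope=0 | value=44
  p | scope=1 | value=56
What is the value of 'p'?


Searching symbol table for 'p':
  n | scope=0 | value=58
  a | scope=2 | value=9
  x | scope=0 | value=44
  p | scope=1 | value=56 <- MATCH
Found 'p' at scope 1 with value 56

56


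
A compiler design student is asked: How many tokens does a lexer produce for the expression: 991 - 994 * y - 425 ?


Scanning '991 - 994 * y - 425'
Token 1: '991' -> integer_literal
Token 2: '-' -> operator
Token 3: '994' -> integer_literal
Token 4: '*' -> operator
Token 5: 'y' -> identifier
Token 6: '-' -> operator
Token 7: '425' -> integer_literal
Total tokens: 7

7


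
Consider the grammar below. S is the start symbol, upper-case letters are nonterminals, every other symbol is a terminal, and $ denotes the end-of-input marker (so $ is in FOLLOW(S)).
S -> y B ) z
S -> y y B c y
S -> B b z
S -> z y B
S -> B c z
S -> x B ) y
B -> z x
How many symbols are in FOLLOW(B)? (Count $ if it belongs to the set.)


S is the start symbol and does not occur in any rule body, so FOLLOW(S) = {$}.
Examining every occurrence of B in a rule body:
  S -> y B ) z : B is followed by terminal ')' -> add ')'
  S -> y y B c y : B is followed by terminal 'c' -> add 'c'
  S -> B b z : B is followed by terminal 'b' -> add 'b'
  S -> z y B : B is at the right end -> add FOLLOW(S) = {$}
  S -> B c z : B is followed by terminal 'c' -> add 'c' (already in the set)
  S -> x B ) y : B is followed by terminal ')' -> add ')' (already in the set)
  B -> z x : B does not occur in the body -> contributes nothing
FOLLOW(B) = {), b, c, $}
Count: 4

4


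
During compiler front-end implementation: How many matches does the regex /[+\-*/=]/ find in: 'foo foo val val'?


Pattern: /[+\-*/=]/ (operators)
Input: 'foo foo val val'
Scanning for matches:
Total matches: 0

0


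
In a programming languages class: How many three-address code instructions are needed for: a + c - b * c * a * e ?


Expression: a + c - b * c * a * e
Generating three-address code (respecting * over +/- precedence):
  Instruction 1: t1 = b * c
  Instruction 2: t2 = t1 * a
  Instruction 3: t3 = t2 * e
  Instruction 4: t4 = a + c
  Instruction 5: t5 = t4 - t3
Total instructions: 5

5


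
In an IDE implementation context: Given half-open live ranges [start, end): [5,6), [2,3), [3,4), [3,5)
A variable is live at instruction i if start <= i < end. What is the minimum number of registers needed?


Live ranges:
  Var0: [5, 6)
  Var1: [2, 3)
  Var2: [3, 4)
  Var3: [3, 5)
Sweep-line events (position, delta, active):
  pos=2 start -> active=1
  pos=3 end -> active=0
  pos=3 start -> active=1
  pos=3 start -> active=2
  pos=4 end -> active=1
  pos=5 end -> active=0
  pos=5 start -> active=1
  pos=6 end -> active=0
Maximum simultaneous active: 2
Minimum registers needed: 2

2


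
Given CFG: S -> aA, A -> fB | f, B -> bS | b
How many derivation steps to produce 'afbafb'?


Grammar: S -> aA, A -> fB | f, B -> bS | b
Deriving 'afbafb':
Step 1: S -> aA => aA
Step 2: A -> fB => afB
Step 3: B -> bS => afbS
Step 4: S -> aA => afbaA
Step 5: A -> fB => afbafB
Step 6: B -> b => afbafb
Total derivation steps: 6

6


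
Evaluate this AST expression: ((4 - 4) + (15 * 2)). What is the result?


Expression: ((4 - 4) + (15 * 2))
Evaluating step by step:
  4 - 4 = 0
  15 * 2 = 30
  0 + 30 = 30
Result: 30

30


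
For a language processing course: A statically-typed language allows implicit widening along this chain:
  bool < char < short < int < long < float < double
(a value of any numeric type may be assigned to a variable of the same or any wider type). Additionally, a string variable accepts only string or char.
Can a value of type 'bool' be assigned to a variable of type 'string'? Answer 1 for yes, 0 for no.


Target variable type: string
Source value type: bool
Rule: string accepts only {string, char}
  source 'bool' in {string, char}? No
Result: 0

0


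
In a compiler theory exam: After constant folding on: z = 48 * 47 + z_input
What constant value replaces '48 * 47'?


Identifying constant sub-expression:
  Original: z = 48 * 47 + z_input
  48 and 47 are both compile-time constants
  Evaluating: 48 * 47 = 2256
  After folding: z = 2256 + z_input

2256


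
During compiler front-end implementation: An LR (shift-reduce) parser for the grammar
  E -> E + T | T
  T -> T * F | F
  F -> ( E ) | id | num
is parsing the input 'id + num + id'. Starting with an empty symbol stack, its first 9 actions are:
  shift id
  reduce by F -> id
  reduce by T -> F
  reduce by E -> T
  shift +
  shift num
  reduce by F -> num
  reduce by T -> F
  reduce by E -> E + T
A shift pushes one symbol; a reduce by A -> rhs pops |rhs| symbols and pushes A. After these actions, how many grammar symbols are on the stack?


Tracking the symbol stack through each action:
  Action 1: shift 'id' : push -> stack = [id] (size 1)
  Action 2: reduce by F -> id : pop 1, push F -> stack = [F] (size 1)
  Action 3: reduce by T -> F : pop 1, push T -> stack = [T] (size 1)
  Action 4: reduce by E -> T : pop 1, push E -> stack = [E] (size 1)
  Action 5: shift '+' : push -> stack = [E, +] (size 2)
  Action 6: shift 'num' : push -> stack = [E, +, num] (size 3)
  Action 7: reduce by F -> num : pop 1, push F -> stack = [E, +, F] (size 3)
  Action 8: reduce by T -> F : pop 1, push T -> stack = [E, +, T] (size 3)
  Action 9: reduce by E -> E + T : pop 3, push E -> stack = [E] (size 1)
Final stack size: 1

1


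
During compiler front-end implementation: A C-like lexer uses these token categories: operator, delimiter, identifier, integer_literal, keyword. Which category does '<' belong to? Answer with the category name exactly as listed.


Token: '<'
Checking categories:
  identifier: no
  integer_literal: no
  operator: YES
  keyword: no
  delimiter: no
Category: operator

operator


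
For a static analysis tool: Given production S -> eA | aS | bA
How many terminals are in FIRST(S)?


Production: S -> eA | aS | bA
Examining each alternative for leading terminals:
  S -> eA : first terminal = 'e'
  S -> aS : first terminal = 'a'
  S -> bA : first terminal = 'b'
FIRST(S) = {a, b, e}
Count: 3

3


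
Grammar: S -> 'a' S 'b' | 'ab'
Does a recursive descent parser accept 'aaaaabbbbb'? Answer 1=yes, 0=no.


Grammar accepts strings of the form a^n b^n (n >= 1)
Word: 'aaaaabbbbb'
Counting: 5 a's and 5 b's
Check: 5 == 5? Yes
Derivation (S -> aSb applied 4 time(s), then S -> ab): S => aSb => aaSbb => aaaSbbb => aaaaSbbbb => aaaaabbbbb
Accepted

1


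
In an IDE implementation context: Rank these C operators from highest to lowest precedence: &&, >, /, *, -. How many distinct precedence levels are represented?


Looking up precedence for each operator:
  && -> precedence 2
  > -> precedence 4
  / -> precedence 6
  * -> precedence 6
  - -> precedence 5
Sorted highest to lowest: /, *, -, >, &&
Distinct precedence values: [6, 5, 4, 2]
Number of distinct levels: 4

4


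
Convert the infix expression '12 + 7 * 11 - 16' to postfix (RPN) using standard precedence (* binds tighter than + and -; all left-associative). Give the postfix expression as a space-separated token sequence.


Applying the shunting-yard algorithm:
  Operand 12 -> output
  Push '+' onto operator stack -> op-stack: [+]
  Operand 7 -> output
  Push '*' onto operator stack -> op-stack: [+, *]
  Operand 11 -> output
  See '-' (prec 1); top '*' (prec 2) >= it -> pop '*' to output
  See '-' (prec 1); top '+' (prec 1) >= it -> pop '+' to output
  Push '-' onto operator stack -> op-stack: [-]
  Operand 16 -> output
  End of input: pop '-' to output
Postfix result: 12 7 11 * + 16 -

12 7 11 * + 16 -


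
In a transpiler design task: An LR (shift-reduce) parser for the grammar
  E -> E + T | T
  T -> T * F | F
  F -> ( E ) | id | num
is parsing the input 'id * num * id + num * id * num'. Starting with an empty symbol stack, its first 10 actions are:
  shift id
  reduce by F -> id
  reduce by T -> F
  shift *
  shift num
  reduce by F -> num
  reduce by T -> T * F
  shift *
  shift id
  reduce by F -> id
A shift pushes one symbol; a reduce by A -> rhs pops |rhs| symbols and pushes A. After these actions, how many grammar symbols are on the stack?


Tracking the symbol stack through each action:
  Action 1: shift 'id' : push -> stack = [id] (size 1)
  Action 2: reduce by F -> id : pop 1, push F -> stack = [F] (size 1)
  Action 3: reduce by T -> F : pop 1, push T -> stack = [T] (size 1)
  Action 4: shift '*' : push -> stack = [T, *] (size 2)
  Action 5: shift 'num' : push -> stack = [T, *, num] (size 3)
  Action 6: reduce by F -> num : pop 1, push F -> stack = [T, *, F] (size 3)
  Action 7: reduce by T -> T * F : pop 3, push T -> stack = [T] (size 1)
  Action 8: shift '*' : push -> stack = [T, *] (size 2)
  Action 9: shift 'id' : push -> stack = [T, *, id] (size 3)
  Action 10: reduce by F -> id : pop 1, push F -> stack = [T, *, F] (size 3)
Final stack size: 3

3


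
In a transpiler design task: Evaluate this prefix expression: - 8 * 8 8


Parsing prefix expression: - 8 * 8 8
Step 1: Innermost operation '* 8 8'
  8 * 8 = 64
Step 2: Outer operation '- 8 [64]'
  8 - 64 = -56

-56


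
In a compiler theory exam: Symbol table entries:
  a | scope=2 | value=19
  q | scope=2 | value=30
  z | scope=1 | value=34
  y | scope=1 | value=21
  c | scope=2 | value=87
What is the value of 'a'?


Searching symbol table for 'a':
  a | scope=2 | value=19 <- MATCH
  q | scope=2 | value=30
  z | scope=1 | value=34
  y | scope=1 | value=21
  c | scope=2 | value=87
Found 'a' at scope 2 with value 19

19


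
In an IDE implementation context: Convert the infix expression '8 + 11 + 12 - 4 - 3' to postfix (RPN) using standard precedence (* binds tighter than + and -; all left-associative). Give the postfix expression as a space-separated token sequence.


Applying the shunting-yard algorithm:
  Operand 8 -> output
  Push '+' onto operator stack -> op-stack: [+]
  Operand 11 -> output
  See '+' (prec 1); top '+' (prec 1) >= it -> pop '+' to output
  Push '+' onto operator stack -> op-stack: [+]
  Operand 12 -> output
  See '-' (prec 1); top '+' (prec 1) >= it -> pop '+' to output
  Push '-' onto operator stack -> op-stack: [-]
  Operand 4 -> output
  See '-' (prec 1); top '-' (prec 1) >= it -> pop '-' to output
  Push '-' onto operator stack -> op-stack: [-]
  Operand 3 -> output
  End of input: pop '-' to output
Postfix result: 8 11 + 12 + 4 - 3 -

8 11 + 12 + 4 - 3 -


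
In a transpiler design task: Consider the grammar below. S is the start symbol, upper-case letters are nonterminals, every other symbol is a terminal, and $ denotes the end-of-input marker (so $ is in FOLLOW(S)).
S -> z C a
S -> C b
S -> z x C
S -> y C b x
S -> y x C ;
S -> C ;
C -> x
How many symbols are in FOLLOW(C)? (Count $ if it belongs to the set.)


S is the start symbol and does not occur in any rule body, so FOLLOW(S) = {$}.
Examining every occurrence of C in a rule body:
  S -> z C a : C is followed by terminal 'a' -> add 'a'
  S -> C b : C is followed by terminal 'b' -> add 'b'
  S -> z x C : C is at the right end -> add FOLLOW(S) = {$}
  S -> y C b x : C is followed by terminal 'b' -> add 'b' (already in the set)
  S -> y x C ; : C is followed by terminal ';' -> add ';'
  S -> C ; : C is followed by terminal ';' -> add ';' (already in the set)
  C -> x : C does not occur in the body -> contributes nothing
FOLLOW(C) = {;, a, b, $}
Count: 4

4


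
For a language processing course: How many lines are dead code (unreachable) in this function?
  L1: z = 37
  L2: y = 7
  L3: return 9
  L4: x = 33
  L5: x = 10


Analyzing control flow:
  L1: reachable (before return)
  L2: reachable (before return)
  L3: reachable (return statement)
  L4: DEAD (after return at L3)
  L5: DEAD (after return at L3)
Return at L3, total lines = 5
Dead lines: L4 through L5
Count: 2

2


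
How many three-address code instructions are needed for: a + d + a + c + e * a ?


Expression: a + d + a + c + e * a
Generating three-address code (respecting * over +/- precedence):
  Instruction 1: t1 = e * a
  Instruction 2: t2 = a + d
  Instruction 3: t3 = t2 + a
  Instruction 4: t4 = t3 + c
  Instruction 5: t5 = t4 + t1
Total instructions: 5

5
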